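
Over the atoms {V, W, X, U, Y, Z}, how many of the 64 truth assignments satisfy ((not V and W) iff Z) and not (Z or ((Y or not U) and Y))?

Initial set: {T (((not V and W) iff Z) and not (Z or ((Y or not U) and Y)))}.
T (((not V and W) iff Z) and not (Z or ((Y or not U) and Y))): α-rule — add T ((not V and W) iff Z), T not (Z or ((Y or not U) and Y)).
T not (Z or ((Y or not U) and Y)): α-rule — add F Z, F ((Y or not U) and Y).
T ((not V and W) iff Z): β-rule — branch into T (not V and W), T Z  //  F (not V and W), F Z.
  branch 1 (add T (not V and W), T Z):
    × closes — contains both Z and not Z.
  branch 2 (add F (not V and W), F Z):
    F ((Y or not U) and Y): β-rule — branch into F (Y or not U)  //  F Y.
      branch 2.1 (add F (Y or not U)):
        F (Y or not U): α-rule — add F Y, F not U.
        F (not V and W): β-rule — branch into F not V  //  F W.
          branch 2.1.1 (add F not V):
            ○ open, literals {U=1, V=1, Y=0, Z=0}.
          branch 2.1.2 (add F W):
            ○ open, literals {U=1, W=0, Y=0, Z=0}.
      branch 2.2 (add F Y):
        F (not V and W): β-rule — branch into F not V  //  F W.
          branch 2.2.1 (add F not V):
            ○ open, literals {V=1, Y=0, Z=0}.
          branch 2.2.2 (add F W):
            ○ open, literals {W=0, Y=0, Z=0}.
1 branch closed, 4 open.
Each open branch fixes some atoms; the unmentioned ones are free. Counting distinct full assignments: branch {U=1, V=1, Y=0, Z=0} (W, X) contributes 4 new; branch {U=1, W=0, Y=0, Z=0} (V, X) contributes 2 new; branch {V=1, Y=0, Z=0} (W, X, U) contributes 4 new; branch {W=0, Y=0, Z=0} (V, X, U) contributes 2 new. Total: 12.

12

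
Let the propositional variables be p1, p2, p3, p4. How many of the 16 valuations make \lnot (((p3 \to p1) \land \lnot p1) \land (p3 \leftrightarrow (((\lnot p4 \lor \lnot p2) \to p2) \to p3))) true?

Initial set: {\lnot (((p3 \to p1) \land \lnot p1) \land (p3 \leftrightarrow (((\lnot p4 \lor \lnot p2) \to p2) \to p3)))}.
\lnot (((p3 \to p1) \land \lnot p1) \land (p3 \leftrightarrow (((\lnot p4 \lor \lnot p2) \to p2) \to p3))): β-rule — branch into \lnot ((p3 \to p1) \land \lnot p1)  //  \lnot (p3 \leftrightarrow (((\lnot p4 \lor \lnot p2) \to p2) \to p3)).
  branch 1 (add \lnot ((p3 \to p1) \land \lnot p1)):
    \lnot ((p3 \to p1) \land \lnot p1): β-rule — branch into \lnot (p3 \to p1)  //  \lnot \lnot p1.
      branch 1.1 (add \lnot (p3 \to p1)):
        \lnot (p3 \to p1): α-rule — add p3, \lnot p1.
        ○ open, literals {p1=false, p3=true}.
      branch 1.2 (add \lnot \lnot p1):
        ○ open, literals {p1=true}.
  branch 2 (add \lnot (p3 \leftrightarrow (((\lnot p4 \lor \lnot p2) \to p2) \to p3))):
    \lnot (p3 \leftrightarrow (((\lnot p4 \lor \lnot p2) \to p2) \to p3)): β-rule — branch into p3, \lnot (((\lnot p4 \lor \lnot p2) \to p2) \to p3)  //  \lnot p3, (((\lnot p4 \lor \lnot p2) \to p2) \to p3).
      branch 2.1 (add p3, \lnot (((\lnot p4 \lor \lnot p2) \to p2) \to p3)):
        \lnot (((\lnot p4 \lor \lnot p2) \to p2) \to p3): α-rule — add ((\lnot p4 \lor \lnot p2) \to p2), \lnot p3.
        × closes — contains both p3 and \lnot p3.
      branch 2.2 (add \lnot p3, (((\lnot p4 \lor \lnot p2) \to p2) \to p3)):
        (((\lnot p4 \lor \lnot p2) \to p2) \to p3): β-rule — branch into \lnot ((\lnot p4 \lor \lnot p2) \to p2)  //  p3.
          branch 2.2.1 (add \lnot ((\lnot p4 \lor \lnot p2) \to p2)):
            \lnot ((\lnot p4 \lor \lnot p2) \to p2): α-rule — add (\lnot p4 \lor \lnot p2), \lnot p2.
            (\lnot p4 \lor \lnot p2): β-rule — branch into \lnot p4  //  \lnot p2.
              branch 2.2.1.1 (add \lnot p4):
                ○ open, literals {p2=false, p3=false, p4=false}.
              branch 2.2.1.2 (add \lnot p2):
                ○ open, literals {p2=false, p3=false}.
          branch 2.2.2 (add p3):
            × closes — contains both p3 and \lnot p3.
2 branches closed, 4 open.
Each open branch fixes some atoms; the unmentioned ones are free. Counting distinct full assignments: branch {p1=false, p3=true} (p2, p4) contributes 4 new; branch {p1=true} (p2, p3, p4) contributes 8 new; branch {p2=false, p3=false, p4=false} (p1) contributes 1 new; branch {p2=false, p3=false} (p1, p4) contributes 1 new. Total: 14.

14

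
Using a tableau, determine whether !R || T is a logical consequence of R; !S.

No

Initial set: {R; !S; !(!R || T)}.
!(!R || T): α-rule — add !!R, !T.
○ open, literals {R=1, S=0, T=0}.
0 branches closed, 1 open.
An open branch gives a countermodel: R=1, S=0, T=0 (unmentioned atoms arbitrary); the premises hold there but the conclusion fails.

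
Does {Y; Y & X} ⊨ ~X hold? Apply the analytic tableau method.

No

Initial set: {Y; (Y & X); ~~X}.
(Y & X): α-rule — add Y, X.
○ open, literals {X=1, Y=1}.
0 branches closed, 1 open.
An open branch gives a countermodel: X=1, Y=1 (unmentioned atoms arbitrary); the premises hold there but the conclusion fails.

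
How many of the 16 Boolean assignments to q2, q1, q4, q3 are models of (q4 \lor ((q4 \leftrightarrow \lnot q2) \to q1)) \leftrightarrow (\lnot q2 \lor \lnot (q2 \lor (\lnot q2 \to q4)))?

10

Initial set: {T ((q4 \lor ((q4 \leftrightarrow \lnot q2) \to q1)) \leftrightarrow (\lnot q2 \lor \lnot (q2 \lor (\lnot q2 \to q4))))}.
T ((q4 \lor ((q4 \leftrightarrow \lnot q2) \to q1)) \leftrightarrow (\lnot q2 \lor \lnot (q2 \lor (\lnot q2 \to q4)))): β-rule — branch into T (q4 \lor ((q4 \leftrightarrow \lnot q2) \to q1)), T (\lnot q2 \lor \lnot (q2 \lor (\lnot q2 \to q4)))  //  F (q4 \lor ((q4 \leftrightarrow \lnot q2) \to q1)), F (\lnot q2 \lor \lnot (q2 \lor (\lnot q2 \to q4))).
  branch 1 (add T (q4 \lor ((q4 \leftrightarrow \lnot q2) \to q1)), T (\lnot q2 \lor \lnot (q2 \lor (\lnot q2 \to q4)))):
    T (q4 \lor ((q4 \leftrightarrow \lnot q2) \to q1)): β-rule — branch into T q4  //  T ((q4 \leftrightarrow \lnot q2) \to q1).
      branch 1.1 (add T q4):
        T (\lnot q2 \lor \lnot (q2 \lor (\lnot q2 \to q4))): β-rule — branch into T \lnot q2  //  T \lnot (q2 \lor (\lnot q2 \to q4)).
          branch 1.1.1 (add T \lnot q2):
            ○ open, literals {q2=F, q4=T}.
          branch 1.1.2 (add T \lnot (q2 \lor (\lnot q2 \to q4))):
            T \lnot (q2 \lor (\lnot q2 \to q4)): α-rule — add F q2, F (\lnot q2 \to q4).
            F (\lnot q2 \to q4): α-rule — add T \lnot q2, F q4.
            × closes — contains both q4 and \lnot q4.
      branch 1.2 (add T ((q4 \leftrightarrow \lnot q2) \to q1)):
        T (\lnot q2 \lor \lnot (q2 \lor (\lnot q2 \to q4))): β-rule — branch into T \lnot q2  //  T \lnot (q2 \lor (\lnot q2 \to q4)).
          branch 1.2.1 (add T \lnot q2):
            T ((q4 \leftrightarrow \lnot q2) \to q1): β-rule — branch into F (q4 \leftrightarrow \lnot q2)  //  T q1.
              branch 1.2.1.1 (add F (q4 \leftrightarrow \lnot q2)):
                F (q4 \leftrightarrow \lnot q2): β-rule — branch into T q4, F \lnot q2  //  F q4, T \lnot q2.
                  branch 1.2.1.1.1 (add T q4, F \lnot q2):
                    × closes — contains both q2 and \lnot q2.
                  branch 1.2.1.1.2 (add F q4, T \lnot q2):
                    ○ open, literals {q2=F, q4=F}.
              branch 1.2.1.2 (add T q1):
                ○ open, literals {q1=T, q2=F}.
          branch 1.2.2 (add T \lnot (q2 \lor (\lnot q2 \to q4))):
            T \lnot (q2 \lor (\lnot q2 \to q4)): α-rule — add F q2, F (\lnot q2 \to q4).
            F (\lnot q2 \to q4): α-rule — add T \lnot q2, F q4.
            T ((q4 \leftrightarrow \lnot q2) \to q1): β-rule — branch into F (q4 \leftrightarrow \lnot q2)  //  T q1.
              branch 1.2.2.1 (add F (q4 \leftrightarrow \lnot q2)):
                F (q4 \leftrightarrow \lnot q2): β-rule — branch into T q4, F \lnot q2  //  F q4, T \lnot q2.
                  branch 1.2.2.1.1 (add T q4, F \lnot q2):
                    × closes — contains both q4 and \lnot q4.
                  branch 1.2.2.1.2 (add F q4, T \lnot q2):
                    ○ open, literals {q2=F, q4=F}.
              branch 1.2.2.2 (add T q1):
                ○ open, literals {q1=T, q2=F, q4=F}.
  branch 2 (add F (q4 \lor ((q4 \leftrightarrow \lnot q2) \to q1)), F (\lnot q2 \lor \lnot (q2 \lor (\lnot q2 \to q4)))):
    F (q4 \lor ((q4 \leftrightarrow \lnot q2) \to q1)): α-rule — add F q4, F ((q4 \leftrightarrow \lnot q2) \to q1).
    F (\lnot q2 \lor \lnot (q2 \lor (\lnot q2 \to q4))): α-rule — add F \lnot q2, F \lnot (q2 \lor (\lnot q2 \to q4)).
    F ((q4 \leftrightarrow \lnot q2) \to q1): α-rule — add T (q4 \leftrightarrow \lnot q2), F q1.
    F \lnot (q2 \lor (\lnot q2 \to q4)): β-rule — branch into T q2  //  T (\lnot q2 \to q4).
      branch 2.1 (add T q2):
        T (q4 \leftrightarrow \lnot q2): β-rule — branch into T q4, T \lnot q2  //  F q4, F \lnot q2.
          branch 2.1.1 (add T q4, T \lnot q2):
            × closes — contains both q4 and \lnot q4.
          branch 2.1.2 (add F q4, F \lnot q2):
            ○ open, literals {q1=F, q2=T, q4=F}.
      branch 2.2 (add T (\lnot q2 \to q4)):
        T (q4 \leftrightarrow \lnot q2): β-rule — branch into T q4, T \lnot q2  //  F q4, F \lnot q2.
          branch 2.2.1 (add T q4, T \lnot q2):
            × closes — contains both q4 and \lnot q4.
          branch 2.2.2 (add F q4, F \lnot q2):
            T (\lnot q2 \to q4): β-rule — branch into F \lnot q2  //  T q4.
              branch 2.2.2.1 (add F \lnot q2):
                ○ open, literals {q1=F, q2=T, q4=F}.
              branch 2.2.2.2 (add T q4):
                × closes — contains both q4 and \lnot q4.
6 branches closed, 7 open.
Each open branch fixes some atoms; the unmentioned ones are free. Counting distinct full assignments: branch {q2=F, q4=T} (q1, q3) contributes 4 new; branch {q2=F, q4=F} (q1, q3) contributes 4 new; branch {q1=T, q2=F} (q4, q3) contributes 0 new; branch {q2=F, q4=F} (q1, q3) contributes 0 new; branch {q1=T, q2=F, q4=F} (q3) contributes 0 new; branch {q1=F, q2=T, q4=F} (q3) contributes 2 new; branch {q1=F, q2=T, q4=F} (q3) contributes 0 new. Total: 10.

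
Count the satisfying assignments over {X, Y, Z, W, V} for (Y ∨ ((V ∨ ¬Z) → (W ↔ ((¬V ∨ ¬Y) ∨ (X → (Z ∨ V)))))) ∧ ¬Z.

Initial set: {((Y ∨ ((V ∨ ¬Z) → (W ↔ ((¬V ∨ ¬Y) ∨ (X → (Z ∨ V)))))) ∧ ¬Z)}.
((Y ∨ ((V ∨ ¬Z) → (W ↔ ((¬V ∨ ¬Y) ∨ (X → (Z ∨ V)))))) ∧ ¬Z): α-rule — add (Y ∨ ((V ∨ ¬Z) → (W ↔ ((¬V ∨ ¬Y) ∨ (X → (Z ∨ V)))))), ¬Z.
(Y ∨ ((V ∨ ¬Z) → (W ↔ ((¬V ∨ ¬Y) ∨ (X → (Z ∨ V)))))): β-rule — branch into Y  //  ((V ∨ ¬Z) → (W ↔ ((¬V ∨ ¬Y) ∨ (X → (Z ∨ V))))).
  branch 1 (add Y):
    ○ open, literals {Y=true, Z=false}.
  branch 2 (add ((V ∨ ¬Z) → (W ↔ ((¬V ∨ ¬Y) ∨ (X → (Z ∨ V)))))):
    ((V ∨ ¬Z) → (W ↔ ((¬V ∨ ¬Y) ∨ (X → (Z ∨ V))))): β-rule — branch into ¬(V ∨ ¬Z)  //  (W ↔ ((¬V ∨ ¬Y) ∨ (X → (Z ∨ V)))).
      branch 2.1 (add ¬(V ∨ ¬Z)):
        ¬(V ∨ ¬Z): α-rule — add ¬V, ¬¬Z.
        × closes — contains both Z and ¬Z.
      branch 2.2 (add (W ↔ ((¬V ∨ ¬Y) ∨ (X → (Z ∨ V))))):
        (W ↔ ((¬V ∨ ¬Y) ∨ (X → (Z ∨ V)))): β-rule — branch into W, ((¬V ∨ ¬Y) ∨ (X → (Z ∨ V)))  //  ¬W, ¬((¬V ∨ ¬Y) ∨ (X → (Z ∨ V))).
          branch 2.2.1 (add W, ((¬V ∨ ¬Y) ∨ (X → (Z ∨ V)))):
            ((¬V ∨ ¬Y) ∨ (X → (Z ∨ V))): β-rule — branch into (¬V ∨ ¬Y)  //  (X → (Z ∨ V)).
              branch 2.2.1.1 (add (¬V ∨ ¬Y)):
                (¬V ∨ ¬Y): β-rule — branch into ¬V  //  ¬Y.
                  branch 2.2.1.1.1 (add ¬V):
                    ○ open, literals {V=false, W=true, Z=false}.
                  branch 2.2.1.1.2 (add ¬Y):
                    ○ open, literals {W=true, Y=false, Z=false}.
              branch 2.2.1.2 (add (X → (Z ∨ V))):
                (X → (Z ∨ V)): β-rule — branch into ¬X  //  (Z ∨ V).
                  branch 2.2.1.2.1 (add ¬X):
                    ○ open, literals {W=true, X=false, Z=false}.
                  branch 2.2.1.2.2 (add (Z ∨ V)):
                    (Z ∨ V): β-rule — branch into Z  //  V.
                      branch 2.2.1.2.2.1 (add Z):
                        × closes — contains both Z and ¬Z.
                      branch 2.2.1.2.2.2 (add V):
                        ○ open, literals {V=true, W=true, Z=false}.
          branch 2.2.2 (add ¬W, ¬((¬V ∨ ¬Y) ∨ (X → (Z ∨ V)))):
            ¬((¬V ∨ ¬Y) ∨ (X → (Z ∨ V))): α-rule — add ¬(¬V ∨ ¬Y), ¬(X → (Z ∨ V)).
            ¬(¬V ∨ ¬Y): α-rule — add ¬¬V, ¬¬Y.
            ¬(X → (Z ∨ V)): α-rule — add X, ¬(Z ∨ V).
            ¬(Z ∨ V): α-rule — add ¬Z, ¬V.
            × closes — contains both V and ¬V.
3 branches closed, 5 open.
Each open branch fixes some atoms; the unmentioned ones are free. Counting distinct full assignments: branch {Y=true, Z=false} (X, W, V) contributes 8 new; branch {V=false, W=true, Z=false} (X, Y) contributes 2 new; branch {W=true, Y=false, Z=false} (X, V) contributes 2 new; branch {W=true, X=false, Z=false} (Y, V) contributes 0 new; branch {V=true, W=true, Z=false} (X, Y) contributes 0 new. Total: 12.

12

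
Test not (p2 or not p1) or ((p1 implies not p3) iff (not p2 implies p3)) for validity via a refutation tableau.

Assume the negation and expand:
Initial set: {not (not (p2 or not p1) or ((p1 implies not p3) iff (not p2 implies p3)))}.
not (not (p2 or not p1) or ((p1 implies not p3) iff (not p2 implies p3))): α-rule — add not not (p2 or not p1), not ((p1 implies not p3) iff (not p2 implies p3)).
not not (p2 or not p1): β-rule — branch into p2  //  not p1.
  branch 1 (add p2):
    not ((p1 implies not p3) iff (not p2 implies p3)): β-rule — branch into (p1 implies not p3), not (not p2 implies p3)  //  not (p1 implies not p3), (not p2 implies p3).
      branch 1.1 (add (p1 implies not p3), not (not p2 implies p3)):
        not (not p2 implies p3): α-rule — add not p2, not p3.
        × closes — contains both p2 and not p2.
      branch 1.2 (add not (p1 implies not p3), (not p2 implies p3)):
        not (p1 implies not p3): α-rule — add p1, not not p3.
        (not p2 implies p3): β-rule — branch into not not p2  //  p3.
          branch 1.2.1 (add not not p2):
            ○ open, literals {p1=1, p2=1, p3=1}.
          branch 1.2.2 (add p3):
            ○ open, literals {p1=1, p2=1, p3=1}.
  branch 2 (add not p1):
    not ((p1 implies not p3) iff (not p2 implies p3)): β-rule — branch into (p1 implies not p3), not (not p2 implies p3)  //  not (p1 implies not p3), (not p2 implies p3).
      branch 2.1 (add (p1 implies not p3), not (not p2 implies p3)):
        not (not p2 implies p3): α-rule — add not p2, not p3.
        (p1 implies not p3): β-rule — branch into not p1  //  not p3.
          branch 2.1.1 (add not p1):
            ○ open, literals {p1=0, p2=0, p3=0}.
          branch 2.1.2 (add not p3):
            ○ open, literals {p1=0, p2=0, p3=0}.
      branch 2.2 (add not (p1 implies not p3), (not p2 implies p3)):
        not (p1 implies not p3): α-rule — add p1, not not p3.
        × closes — contains both p1 and not p1.
2 branches closed, 4 open.
An open branch gives a countermodel: p1=1, p2=1, p3=1 (unmentioned atoms arbitrary); under it the original formula is false.

Not valid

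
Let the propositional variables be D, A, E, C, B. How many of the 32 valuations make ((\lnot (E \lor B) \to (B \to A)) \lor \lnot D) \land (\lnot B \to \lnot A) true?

24

Initial set: {(((\lnot (E \lor B) \to (B \to A)) \lor \lnot D) \land (\lnot B \to \lnot A))}.
(((\lnot (E \lor B) \to (B \to A)) \lor \lnot D) \land (\lnot B \to \lnot A)): α-rule — add ((\lnot (E \lor B) \to (B \to A)) \lor \lnot D), (\lnot B \to \lnot A).
((\lnot (E \lor B) \to (B \to A)) \lor \lnot D): β-rule — branch into (\lnot (E \lor B) \to (B \to A))  //  \lnot D.
  branch 1 (add (\lnot (E \lor B) \to (B \to A))):
    (\lnot B \to \lnot A): β-rule — branch into \lnot \lnot B  //  \lnot A.
      branch 1.1 (add \lnot \lnot B):
        (\lnot (E \lor B) \to (B \to A)): β-rule — branch into \lnot \lnot (E \lor B)  //  (B \to A).
          branch 1.1.1 (add \lnot \lnot (E \lor B)):
            \lnot \lnot (E \lor B): β-rule — branch into E  //  B.
              branch 1.1.1.1 (add E):
                ○ open, literals {B=1, E=1}.
              branch 1.1.1.2 (add B):
                ○ open, literals {B=1}.
          branch 1.1.2 (add (B \to A)):
            (B \to A): β-rule — branch into \lnot B  //  A.
              branch 1.1.2.1 (add \lnot B):
                × closes — contains both B and \lnot B.
              branch 1.1.2.2 (add A):
                ○ open, literals {A=1, B=1}.
      branch 1.2 (add \lnot A):
        (\lnot (E \lor B) \to (B \to A)): β-rule — branch into \lnot \lnot (E \lor B)  //  (B \to A).
          branch 1.2.1 (add \lnot \lnot (E \lor B)):
            \lnot \lnot (E \lor B): β-rule — branch into E  //  B.
              branch 1.2.1.1 (add E):
                ○ open, literals {A=0, E=1}.
              branch 1.2.1.2 (add B):
                ○ open, literals {A=0, B=1}.
          branch 1.2.2 (add (B \to A)):
            (B \to A): β-rule — branch into \lnot B  //  A.
              branch 1.2.2.1 (add \lnot B):
                ○ open, literals {A=0, B=0}.
              branch 1.2.2.2 (add A):
                × closes — contains both A and \lnot A.
  branch 2 (add \lnot D):
    (\lnot B \to \lnot A): β-rule — branch into \lnot \lnot B  //  \lnot A.
      branch 2.1 (add \lnot \lnot B):
        ○ open, literals {B=1, D=0}.
      branch 2.2 (add \lnot A):
        ○ open, literals {A=0, D=0}.
2 branches closed, 8 open.
Each open branch fixes some atoms; the unmentioned ones are free. Counting distinct full assignments: branch {B=1, E=1} (D, A, C) contributes 8 new; branch {B=1} (D, A, E, C) contributes 8 new; branch {A=1, B=1} (D, E, C) contributes 0 new; branch {A=0, E=1} (D, C, B) contributes 4 new; branch {A=0, B=1} (D, E, C) contributes 0 new; branch {A=0, B=0} (D, E, C) contributes 4 new; branch {B=1, D=0} (A, E, C) contributes 0 new; branch {A=0, D=0} (E, C, B) contributes 0 new. Total: 24.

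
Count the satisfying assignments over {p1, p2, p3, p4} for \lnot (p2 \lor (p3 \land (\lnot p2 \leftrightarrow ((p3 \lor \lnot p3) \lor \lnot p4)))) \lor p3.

12

Initial set: {(\lnot (p2 \lor (p3 \land (\lnot p2 \leftrightarrow ((p3 \lor \lnot p3) \lor \lnot p4)))) \lor p3)}.
(\lnot (p2 \lor (p3 \land (\lnot p2 \leftrightarrow ((p3 \lor \lnot p3) \lor \lnot p4)))) \lor p3): β-rule — branch into \lnot (p2 \lor (p3 \land (\lnot p2 \leftrightarrow ((p3 \lor \lnot p3) \lor \lnot p4))))  //  p3.
  branch 1 (add \lnot (p2 \lor (p3 \land (\lnot p2 \leftrightarrow ((p3 \lor \lnot p3) \lor \lnot p4))))):
    \lnot (p2 \lor (p3 \land (\lnot p2 \leftrightarrow ((p3 \lor \lnot p3) \lor \lnot p4)))): α-rule — add \lnot p2, \lnot (p3 \land (\lnot p2 \leftrightarrow ((p3 \lor \lnot p3) \lor \lnot p4))).
    \lnot (p3 \land (\lnot p2 \leftrightarrow ((p3 \lor \lnot p3) \lor \lnot p4))): β-rule — branch into \lnot p3  //  \lnot (\lnot p2 \leftrightarrow ((p3 \lor \lnot p3) \lor \lnot p4)).
      branch 1.1 (add \lnot p3):
        ○ open, literals {p2=F, p3=F}.
      branch 1.2 (add \lnot (\lnot p2 \leftrightarrow ((p3 \lor \lnot p3) \lor \lnot p4))):
        \lnot (\lnot p2 \leftrightarrow ((p3 \lor \lnot p3) \lor \lnot p4)): β-rule — branch into \lnot p2, \lnot ((p3 \lor \lnot p3) \lor \lnot p4)  //  \lnot \lnot p2, ((p3 \lor \lnot p3) \lor \lnot p4).
          branch 1.2.1 (add \lnot p2, \lnot ((p3 \lor \lnot p3) \lor \lnot p4)):
            \lnot ((p3 \lor \lnot p3) \lor \lnot p4): α-rule — add \lnot (p3 \lor \lnot p3), \lnot \lnot p4.
            \lnot (p3 \lor \lnot p3): α-rule — add \lnot p3, \lnot \lnot p3.
            × closes — contains both p3 and \lnot p3.
          branch 1.2.2 (add \lnot \lnot p2, ((p3 \lor \lnot p3) \lor \lnot p4)):
            × closes — contains both p2 and \lnot p2.
  branch 2 (add p3):
    ○ open, literals {p3=T}.
2 branches closed, 2 open.
Each open branch fixes some atoms; the unmentioned ones are free. Counting distinct full assignments: branch {p2=F, p3=F} (p1, p4) contributes 4 new; branch {p3=T} (p1, p2, p4) contributes 8 new. Total: 12.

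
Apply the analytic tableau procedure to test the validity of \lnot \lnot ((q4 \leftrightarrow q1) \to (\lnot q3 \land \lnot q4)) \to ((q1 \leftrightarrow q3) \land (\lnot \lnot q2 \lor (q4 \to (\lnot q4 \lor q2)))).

Assume the negation and expand:
Initial set: {\lnot (\lnot \lnot ((q4 \leftrightarrow q1) \to (\lnot q3 \land \lnot q4)) \to ((q1 \leftrightarrow q3) \land (\lnot \lnot q2 \lor (q4 \to (\lnot q4 \lor q2)))))}.
\lnot (\lnot \lnot ((q4 \leftrightarrow q1) \to (\lnot q3 \land \lnot q4)) \to ((q1 \leftrightarrow q3) \land (\lnot \lnot q2 \lor (q4 \to (\lnot q4 \lor q2))))): α-rule — add \lnot \lnot ((q4 \leftrightarrow q1) \to (\lnot q3 \land \lnot q4)), \lnot ((q1 \leftrightarrow q3) \land (\lnot \lnot q2 \lor (q4 \to (\lnot q4 \lor q2)))).
\lnot \lnot ((q4 \leftrightarrow q1) \to (\lnot q3 \land \lnot q4)): drop double negation, giving ((q4 \leftrightarrow q1) \to (\lnot q3 \land \lnot q4)).
\lnot ((q1 \leftrightarrow q3) \land (\lnot \lnot q2 \lor (q4 \to (\lnot q4 \lor q2)))): β-rule — branch into \lnot (q1 \leftrightarrow q3)  //  \lnot (\lnot \lnot q2 \lor (q4 \to (\lnot q4 \lor q2))).
  branch 1 (add \lnot (q1 \leftrightarrow q3)):
    ((q4 \leftrightarrow q1) \to (\lnot q3 \land \lnot q4)): β-rule — branch into \lnot (q4 \leftrightarrow q1)  //  (\lnot q3 \land \lnot q4).
      branch 1.1 (add \lnot (q4 \leftrightarrow q1)):
        \lnot (q1 \leftrightarrow q3): β-rule — branch into q1, \lnot q3  //  \lnot q1, q3.
          branch 1.1.1 (add q1, \lnot q3):
            \lnot (q4 \leftrightarrow q1): β-rule — branch into q4, \lnot q1  //  \lnot q4, q1.
              branch 1.1.1.1 (add q4, \lnot q1):
                × closes — contains both q1 and \lnot q1.
              branch 1.1.1.2 (add \lnot q4, q1):
                ○ open, literals {q1=true, q3=false, q4=false}.
          branch 1.1.2 (add \lnot q1, q3):
            \lnot (q4 \leftrightarrow q1): β-rule — branch into q4, \lnot q1  //  \lnot q4, q1.
              branch 1.1.2.1 (add q4, \lnot q1):
                ○ open, literals {q1=false, q3=true, q4=true}.
              branch 1.1.2.2 (add \lnot q4, q1):
                × closes — contains both q1 and \lnot q1.
      branch 1.2 (add (\lnot q3 \land \lnot q4)):
        (\lnot q3 \land \lnot q4): α-rule — add \lnot q3, \lnot q4.
        \lnot (q1 \leftrightarrow q3): β-rule — branch into q1, \lnot q3  //  \lnot q1, q3.
          branch 1.2.1 (add q1, \lnot q3):
            ○ open, literals {q1=true, q3=false, q4=false}.
          branch 1.2.2 (add \lnot q1, q3):
            × closes — contains both q3 and \lnot q3.
  branch 2 (add \lnot (\lnot \lnot q2 \lor (q4 \to (\lnot q4 \lor q2)))):
    \lnot (\lnot \lnot q2 \lor (q4 \to (\lnot q4 \lor q2))): α-rule — add \lnot \lnot \lnot q2, \lnot (q4 \to (\lnot q4 \lor q2)).
    \lnot \lnot \lnot q2: drop double negation, giving \lnot q2.
    \lnot (q4 \to (\lnot q4 \lor q2)): α-rule — add q4, \lnot (\lnot q4 \lor q2).
    \lnot (\lnot q4 \lor q2): α-rule — add \lnot \lnot q4, \lnot q2.
    ((q4 \leftrightarrow q1) \to (\lnot q3 \land \lnot q4)): β-rule — branch into \lnot (q4 \leftrightarrow q1)  //  (\lnot q3 \land \lnot q4).
      branch 2.1 (add \lnot (q4 \leftrightarrow q1)):
        \lnot (q4 \leftrightarrow q1): β-rule — branch into q4, \lnot q1  //  \lnot q4, q1.
          branch 2.1.1 (add q4, \lnot q1):
            ○ open, literals {q1=false, q2=false, q4=true}.
          branch 2.1.2 (add \lnot q4, q1):
            × closes — contains both q4 and \lnot q4.
      branch 2.2 (add (\lnot q3 \land \lnot q4)):
        (\lnot q3 \land \lnot q4): α-rule — add \lnot q3, \lnot q4.
        × closes — contains both q4 and \lnot q4.
5 branches closed, 4 open.
An open branch gives a countermodel: q1=true, q3=false, q4=false (unmentioned atoms arbitrary); under it the original formula is false.

Not valid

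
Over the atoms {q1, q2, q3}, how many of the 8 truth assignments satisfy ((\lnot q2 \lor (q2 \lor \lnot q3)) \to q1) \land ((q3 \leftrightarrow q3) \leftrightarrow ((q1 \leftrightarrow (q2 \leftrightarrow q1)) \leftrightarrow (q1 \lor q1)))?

Initial set: {(((\lnot q2 \lor (q2 \lor \lnot q3)) \to q1) \land ((q3 \leftrightarrow q3) \leftrightarrow ((q1 \leftrightarrow (q2 \leftrightarrow q1)) \leftrightarrow (q1 \lor q1))))}.
(((\lnot q2 \lor (q2 \lor \lnot q3)) \to q1) \land ((q3 \leftrightarrow q3) \leftrightarrow ((q1 \leftrightarrow (q2 \leftrightarrow q1)) \leftrightarrow (q1 \lor q1)))): α-rule — add ((\lnot q2 \lor (q2 \lor \lnot q3)) \to q1), ((q3 \leftrightarrow q3) \leftrightarrow ((q1 \leftrightarrow (q2 \leftrightarrow q1)) \leftrightarrow (q1 \lor q1))).
((\lnot q2 \lor (q2 \lor \lnot q3)) \to q1): β-rule — branch into \lnot (\lnot q2 \lor (q2 \lor \lnot q3))  //  q1.
  branch 1 (add \lnot (\lnot q2 \lor (q2 \lor \lnot q3))):
    \lnot (\lnot q2 \lor (q2 \lor \lnot q3)): α-rule — add \lnot \lnot q2, \lnot (q2 \lor \lnot q3).
    \lnot (q2 \lor \lnot q3): α-rule — add \lnot q2, \lnot \lnot q3.
    × closes — contains both q2 and \lnot q2.
  branch 2 (add q1):
    ((q3 \leftrightarrow q3) \leftrightarrow ((q1 \leftrightarrow (q2 \leftrightarrow q1)) \leftrightarrow (q1 \lor q1))): β-rule — branch into (q3 \leftrightarrow q3), ((q1 \leftrightarrow (q2 \leftrightarrow q1)) \leftrightarrow (q1 \lor q1))  //  \lnot (q3 \leftrightarrow q3), \lnot ((q1 \leftrightarrow (q2 \leftrightarrow q1)) \leftrightarrow (q1 \lor q1)).
      branch 2.1 (add (q3 \leftrightarrow q3), ((q1 \leftrightarrow (q2 \leftrightarrow q1)) \leftrightarrow (q1 \lor q1))):
        (q3 \leftrightarrow q3): β-rule — branch into q3, q3  //  \lnot q3, \lnot q3.
          branch 2.1.1 (add q3, q3):
            ((q1 \leftrightarrow (q2 \leftrightarrow q1)) \leftrightarrow (q1 \lor q1)): β-rule — branch into (q1 \leftrightarrow (q2 \leftrightarrow q1)), (q1 \lor q1)  //  \lnot (q1 \leftrightarrow (q2 \leftrightarrow q1)), \lnot (q1 \lor q1).
              branch 2.1.1.1 (add (q1 \leftrightarrow (q2 \leftrightarrow q1)), (q1 \lor q1)):
                (q1 \leftrightarrow (q2 \leftrightarrow q1)): β-rule — branch into q1, (q2 \leftrightarrow q1)  //  \lnot q1, \lnot (q2 \leftrightarrow q1).
                  branch 2.1.1.1.1 (add q1, (q2 \leftrightarrow q1)):
                    (q1 \lor q1): β-rule — branch into q1  //  q1.
                      branch 2.1.1.1.1.1 (add q1):
                        (q2 \leftrightarrow q1): β-rule — branch into q2, q1  //  \lnot q2, \lnot q1.
                          branch 2.1.1.1.1.1.1 (add q2, q1):
                            ○ open, literals {q1=1, q2=1, q3=1}.
                          branch 2.1.1.1.1.1.2 (add \lnot q2, \lnot q1):
                            × closes — contains both q1 and \lnot q1.
                      branch 2.1.1.1.1.2 (add q1):
                        (q2 \leftrightarrow q1): β-rule — branch into q2, q1  //  \lnot q2, \lnot q1.
                          branch 2.1.1.1.1.2.1 (add q2, q1):
                            ○ open, literals {q1=1, q2=1, q3=1}.
                          branch 2.1.1.1.1.2.2 (add \lnot q2, \lnot q1):
                            × closes — contains both q1 and \lnot q1.
                  branch 2.1.1.1.2 (add \lnot q1, \lnot (q2 \leftrightarrow q1)):
                    × closes — contains both q1 and \lnot q1.
              branch 2.1.1.2 (add \lnot (q1 \leftrightarrow (q2 \leftrightarrow q1)), \lnot (q1 \lor q1)):
                \lnot (q1 \lor q1): α-rule — add \lnot q1, \lnot q1.
                × closes — contains both q1 and \lnot q1.
          branch 2.1.2 (add \lnot q3, \lnot q3):
            ((q1 \leftrightarrow (q2 \leftrightarrow q1)) \leftrightarrow (q1 \lor q1)): β-rule — branch into (q1 \leftrightarrow (q2 \leftrightarrow q1)), (q1 \lor q1)  //  \lnot (q1 \leftrightarrow (q2 \leftrightarrow q1)), \lnot (q1 \lor q1).
              branch 2.1.2.1 (add (q1 \leftrightarrow (q2 \leftrightarrow q1)), (q1 \lor q1)):
                (q1 \leftrightarrow (q2 \leftrightarrow q1)): β-rule — branch into q1, (q2 \leftrightarrow q1)  //  \lnot q1, \lnot (q2 \leftrightarrow q1).
                  branch 2.1.2.1.1 (add q1, (q2 \leftrightarrow q1)):
                    (q1 \lor q1): β-rule — branch into q1  //  q1.
                      branch 2.1.2.1.1.1 (add q1):
                        (q2 \leftrightarrow q1): β-rule — branch into q2, q1  //  \lnot q2, \lnot q1.
                          branch 2.1.2.1.1.1.1 (add q2, q1):
                            ○ open, literals {q1=1, q2=1, q3=0}.
                          branch 2.1.2.1.1.1.2 (add \lnot q2, \lnot q1):
                            × closes — contains both q1 and \lnot q1.
                      branch 2.1.2.1.1.2 (add q1):
                        (q2 \leftrightarrow q1): β-rule — branch into q2, q1  //  \lnot q2, \lnot q1.
                          branch 2.1.2.1.1.2.1 (add q2, q1):
                            ○ open, literals {q1=1, q2=1, q3=0}.
                          branch 2.1.2.1.1.2.2 (add \lnot q2, \lnot q1):
                            × closes — contains both q1 and \lnot q1.
                  branch 2.1.2.1.2 (add \lnot q1, \lnot (q2 \leftrightarrow q1)):
                    × closes — contains both q1 and \lnot q1.
              branch 2.1.2.2 (add \lnot (q1 \leftrightarrow (q2 \leftrightarrow q1)), \lnot (q1 \lor q1)):
                \lnot (q1 \lor q1): α-rule — add \lnot q1, \lnot q1.
                × closes — contains both q1 and \lnot q1.
      branch 2.2 (add \lnot (q3 \leftrightarrow q3), \lnot ((q1 \leftrightarrow (q2 \leftrightarrow q1)) \leftrightarrow (q1 \lor q1))):
        \lnot (q3 \leftrightarrow q3): β-rule — branch into q3, \lnot q3  //  \lnot q3, q3.
          branch 2.2.1 (add q3, \lnot q3):
            × closes — contains both q3 and \lnot q3.
          branch 2.2.2 (add \lnot q3, q3):
            × closes — contains both q3 and \lnot q3.
11 branches closed, 4 open.
Each open branch fixes some atoms; the unmentioned ones are free. Counting distinct full assignments: branch {q1=1, q2=1, q3=1} (none free) contributes 1 new; branch {q1=1, q2=1, q3=1} (none free) contributes 0 new; branch {q1=1, q2=1, q3=0} (none free) contributes 1 new; branch {q1=1, q2=1, q3=0} (none free) contributes 0 new. Total: 2.

2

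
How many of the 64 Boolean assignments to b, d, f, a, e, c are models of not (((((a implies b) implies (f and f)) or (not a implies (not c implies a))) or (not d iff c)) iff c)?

Initial set: {T not (((((a implies b) implies (f and f)) or (not a implies (not c implies a))) or (not d iff c)) iff c)}.
T not (((((a implies b) implies (f and f)) or (not a implies (not c implies a))) or (not d iff c)) iff c): β-rule — branch into T ((((a implies b) implies (f and f)) or (not a implies (not c implies a))) or (not d iff c)), F c  //  F ((((a implies b) implies (f and f)) or (not a implies (not c implies a))) or (not d iff c)), T c.
  branch 1 (add T ((((a implies b) implies (f and f)) or (not a implies (not c implies a))) or (not d iff c)), F c):
    T ((((a implies b) implies (f and f)) or (not a implies (not c implies a))) or (not d iff c)): β-rule — branch into T (((a implies b) implies (f and f)) or (not a implies (not c implies a)))  //  T (not d iff c).
      branch 1.1 (add T (((a implies b) implies (f and f)) or (not a implies (not c implies a)))):
        T (((a implies b) implies (f and f)) or (not a implies (not c implies a))): β-rule — branch into T ((a implies b) implies (f and f))  //  T (not a implies (not c implies a)).
          branch 1.1.1 (add T ((a implies b) implies (f and f))):
            T ((a implies b) implies (f and f)): β-rule — branch into F (a implies b)  //  T (f and f).
              branch 1.1.1.1 (add F (a implies b)):
                F (a implies b): α-rule — add T a, F b.
                ○ open, literals {a=true, b=false, c=false}.
              branch 1.1.1.2 (add T (f and f)):
                T (f and f): α-rule — add T f, T f.
                ○ open, literals {c=false, f=true}.
          branch 1.1.2 (add T (not a implies (not c implies a))):
            T (not a implies (not c implies a)): β-rule — branch into F not a  //  T (not c implies a).
              branch 1.1.2.1 (add F not a):
                ○ open, literals {a=true, c=false}.
              branch 1.1.2.2 (add T (not c implies a)):
                T (not c implies a): β-rule — branch into F not c  //  T a.
                  branch 1.1.2.2.1 (add F not c):
                    × closes — contains both c and not c.
                  branch 1.1.2.2.2 (add T a):
                    ○ open, literals {a=true, c=false}.
      branch 1.2 (add T (not d iff c)):
        T (not d iff c): β-rule — branch into T not d, T c  //  F not d, F c.
          branch 1.2.1 (add T not d, T c):
            × closes — contains both c and not c.
          branch 1.2.2 (add F not d, F c):
            ○ open, literals {c=false, d=true}.
  branch 2 (add F ((((a implies b) implies (f and f)) or (not a implies (not c implies a))) or (not d iff c)), T c):
    F ((((a implies b) implies (f and f)) or (not a implies (not c implies a))) or (not d iff c)): α-rule — add F (((a implies b) implies (f and f)) or (not a implies (not c implies a))), F (not d iff c).
    F (((a implies b) implies (f and f)) or (not a implies (not c implies a))): α-rule — add F ((a implies b) implies (f and f)), F (not a implies (not c implies a)).
    F ((a implies b) implies (f and f)): α-rule — add T (a implies b), F (f and f).
    F (not a implies (not c implies a)): α-rule — add T not a, F (not c implies a).
    F (not c implies a): α-rule — add T not c, F a.
    × closes — contains both c and not c.
3 branches closed, 5 open.
Each open branch fixes some atoms; the unmentioned ones are free. Counting distinct full assignments: branch {a=true, b=false, c=false} (d, f, e) contributes 8 new; branch {c=false, f=true} (b, d, a, e) contributes 12 new; branch {a=true, c=false} (b, d, f, e) contributes 4 new; branch {a=true, c=false} (b, d, f, e) contributes 0 new; branch {c=false, d=true} (b, f, a, e) contributes 4 new. Total: 28.

28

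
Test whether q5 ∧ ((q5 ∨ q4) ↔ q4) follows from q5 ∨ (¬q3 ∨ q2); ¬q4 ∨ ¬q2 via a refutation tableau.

Initial set: {(q5 ∨ (¬q3 ∨ q2)); (¬q4 ∨ ¬q2); ¬(q5 ∧ ((q5 ∨ q4) ↔ q4))}.
(q5 ∨ (¬q3 ∨ q2)): β-rule — branch into q5  //  (¬q3 ∨ q2).
  branch 1 (add q5):
    (¬q4 ∨ ¬q2): β-rule — branch into ¬q4  //  ¬q2.
      branch 1.1 (add ¬q4):
        ¬(q5 ∧ ((q5 ∨ q4) ↔ q4)): β-rule — branch into ¬q5  //  ¬((q5 ∨ q4) ↔ q4).
          branch 1.1.1 (add ¬q5):
            × closes — contains both q5 and ¬q5.
          branch 1.1.2 (add ¬((q5 ∨ q4) ↔ q4)):
            ¬((q5 ∨ q4) ↔ q4): β-rule — branch into (q5 ∨ q4), ¬q4  //  ¬(q5 ∨ q4), q4.
              branch 1.1.2.1 (add (q5 ∨ q4), ¬q4):
                (q5 ∨ q4): β-rule — branch into q5  //  q4.
                  branch 1.1.2.1.1 (add q5):
                    ○ open, literals {q4=0, q5=1}.
                  branch 1.1.2.1.2 (add q4):
                    × closes — contains both q4 and ¬q4.
              branch 1.1.2.2 (add ¬(q5 ∨ q4), q4):
                × closes — contains both q4 and ¬q4.
      branch 1.2 (add ¬q2):
        ¬(q5 ∧ ((q5 ∨ q4) ↔ q4)): β-rule — branch into ¬q5  //  ¬((q5 ∨ q4) ↔ q4).
          branch 1.2.1 (add ¬q5):
            × closes — contains both q5 and ¬q5.
          branch 1.2.2 (add ¬((q5 ∨ q4) ↔ q4)):
            ¬((q5 ∨ q4) ↔ q4): β-rule — branch into (q5 ∨ q4), ¬q4  //  ¬(q5 ∨ q4), q4.
              branch 1.2.2.1 (add (q5 ∨ q4), ¬q4):
                (q5 ∨ q4): β-rule — branch into q5  //  q4.
                  branch 1.2.2.1.1 (add q5):
                    ○ open, literals {q2=0, q4=0, q5=1}.
                  branch 1.2.2.1.2 (add q4):
                    × closes — contains both q4 and ¬q4.
              branch 1.2.2.2 (add ¬(q5 ∨ q4), q4):
                ¬(q5 ∨ q4): α-rule — add ¬q5, ¬q4.
                × closes — contains both q5 and ¬q5.
  branch 2 (add (¬q3 ∨ q2)):
    (¬q4 ∨ ¬q2): β-rule — branch into ¬q4  //  ¬q2.
      branch 2.1 (add ¬q4):
        ¬(q5 ∧ ((q5 ∨ q4) ↔ q4)): β-rule — branch into ¬q5  //  ¬((q5 ∨ q4) ↔ q4).
          branch 2.1.1 (add ¬q5):
            (¬q3 ∨ q2): β-rule — branch into ¬q3  //  q2.
              branch 2.1.1.1 (add ¬q3):
                ○ open, literals {q3=0, q4=0, q5=0}.
              branch 2.1.1.2 (add q2):
                ○ open, literals {q2=1, q4=0, q5=0}.
          branch 2.1.2 (add ¬((q5 ∨ q4) ↔ q4)):
            (¬q3 ∨ q2): β-rule — branch into ¬q3  //  q2.
              branch 2.1.2.1 (add ¬q3):
                ¬((q5 ∨ q4) ↔ q4): β-rule — branch into (q5 ∨ q4), ¬q4  //  ¬(q5 ∨ q4), q4.
                  branch 2.1.2.1.1 (add (q5 ∨ q4), ¬q4):
                    (q5 ∨ q4): β-rule — branch into q5  //  q4.
                      branch 2.1.2.1.1.1 (add q5):
                        ○ open, literals {q3=0, q4=0, q5=1}.
                      branch 2.1.2.1.1.2 (add q4):
                        × closes — contains both q4 and ¬q4.
                  branch 2.1.2.1.2 (add ¬(q5 ∨ q4), q4):
                    × closes — contains both q4 and ¬q4.
              branch 2.1.2.2 (add q2):
                ¬((q5 ∨ q4) ↔ q4): β-rule — branch into (q5 ∨ q4), ¬q4  //  ¬(q5 ∨ q4), q4.
                  branch 2.1.2.2.1 (add (q5 ∨ q4), ¬q4):
                    (q5 ∨ q4): β-rule — branch into q5  //  q4.
                      branch 2.1.2.2.1.1 (add q5):
                        ○ open, literals {q2=1, q4=0, q5=1}.
                      branch 2.1.2.2.1.2 (add q4):
                        × closes — contains both q4 and ¬q4.
                  branch 2.1.2.2.2 (add ¬(q5 ∨ q4), q4):
                    × closes — contains both q4 and ¬q4.
      branch 2.2 (add ¬q2):
        ¬(q5 ∧ ((q5 ∨ q4) ↔ q4)): β-rule — branch into ¬q5  //  ¬((q5 ∨ q4) ↔ q4).
          branch 2.2.1 (add ¬q5):
            (¬q3 ∨ q2): β-rule — branch into ¬q3  //  q2.
              branch 2.2.1.1 (add ¬q3):
                ○ open, literals {q2=0, q3=0, q5=0}.
              branch 2.2.1.2 (add q2):
                × closes — contains both q2 and ¬q2.
          branch 2.2.2 (add ¬((q5 ∨ q4) ↔ q4)):
            (¬q3 ∨ q2): β-rule — branch into ¬q3  //  q2.
              branch 2.2.2.1 (add ¬q3):
                ¬((q5 ∨ q4) ↔ q4): β-rule — branch into (q5 ∨ q4), ¬q4  //  ¬(q5 ∨ q4), q4.
                  branch 2.2.2.1.1 (add (q5 ∨ q4), ¬q4):
                    (q5 ∨ q4): β-rule — branch into q5  //  q4.
                      branch 2.2.2.1.1.1 (add q5):
                        ○ open, literals {q2=0, q3=0, q4=0, q5=1}.
                      branch 2.2.2.1.1.2 (add q4):
                        × closes — contains both q4 and ¬q4.
                  branch 2.2.2.1.2 (add ¬(q5 ∨ q4), q4):
                    ¬(q5 ∨ q4): α-rule — add ¬q5, ¬q4.
                    × closes — contains both q4 and ¬q4.
              branch 2.2.2.2 (add q2):
                × closes — contains both q2 and ¬q2.
14 branches closed, 8 open.
An open branch gives a countermodel: q4=0, q5=1 (unmentioned atoms arbitrary); the premises hold there but the conclusion fails.

No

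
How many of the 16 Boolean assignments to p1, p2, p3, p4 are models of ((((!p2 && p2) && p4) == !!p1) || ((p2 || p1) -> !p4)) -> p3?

10

Initial set: {(((((!p2 && p2) && p4) == !!p1) || ((p2 || p1) -> !p4)) -> p3)}.
(((((!p2 && p2) && p4) == !!p1) || ((p2 || p1) -> !p4)) -> p3): β-rule — branch into !((((!p2 && p2) && p4) == !!p1) || ((p2 || p1) -> !p4))  //  p3.
  branch 1 (add !((((!p2 && p2) && p4) == !!p1) || ((p2 || p1) -> !p4))):
    !((((!p2 && p2) && p4) == !!p1) || ((p2 || p1) -> !p4)): α-rule — add !(((!p2 && p2) && p4) == !!p1), !((p2 || p1) -> !p4).
    !((p2 || p1) -> !p4): α-rule — add (p2 || p1), !!p4.
    !(((!p2 && p2) && p4) == !!p1): β-rule — branch into ((!p2 && p2) && p4), !!!p1  //  !((!p2 && p2) && p4), !!p1.
      branch 1.1 (add ((!p2 && p2) && p4), !!!p1):
        ((!p2 && p2) && p4): α-rule — add (!p2 && p2), p4.
        !!!p1: drop double negation, giving !p1.
        (!p2 && p2): α-rule — add !p2, p2.
        × closes — contains both p2 and !p2.
      branch 1.2 (add !((!p2 && p2) && p4), !!p1):
        !!p1: drop double negation, giving p1.
        (p2 || p1): β-rule — branch into p2  //  p1.
          branch 1.2.1 (add p2):
            !((!p2 && p2) && p4): β-rule — branch into !(!p2 && p2)  //  !p4.
              branch 1.2.1.1 (add !(!p2 && p2)):
                !(!p2 && p2): β-rule — branch into !!p2  //  !p2.
                  branch 1.2.1.1.1 (add !!p2):
                    ○ open, literals {p1=1, p2=1, p4=1}.
                  branch 1.2.1.1.2 (add !p2):
                    × closes — contains both p2 and !p2.
              branch 1.2.1.2 (add !p4):
                × closes — contains both p4 and !p4.
          branch 1.2.2 (add p1):
            !((!p2 && p2) && p4): β-rule — branch into !(!p2 && p2)  //  !p4.
              branch 1.2.2.1 (add !(!p2 && p2)):
                !(!p2 && p2): β-rule — branch into !!p2  //  !p2.
                  branch 1.2.2.1.1 (add !!p2):
                    ○ open, literals {p1=1, p2=1, p4=1}.
                  branch 1.2.2.1.2 (add !p2):
                    ○ open, literals {p1=1, p2=0, p4=1}.
              branch 1.2.2.2 (add !p4):
                × closes — contains both p4 and !p4.
  branch 2 (add p3):
    ○ open, literals {p3=1}.
4 branches closed, 4 open.
Each open branch fixes some atoms; the unmentioned ones are free. Counting distinct full assignments: branch {p1=1, p2=1, p4=1} (p3) contributes 2 new; branch {p1=1, p2=1, p4=1} (p3) contributes 0 new; branch {p1=1, p2=0, p4=1} (p3) contributes 2 new; branch {p3=1} (p1, p2, p4) contributes 6 new. Total: 10.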